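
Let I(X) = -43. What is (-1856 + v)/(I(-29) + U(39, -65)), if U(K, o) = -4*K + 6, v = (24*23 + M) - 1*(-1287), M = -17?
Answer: 34/193 ≈ 0.17617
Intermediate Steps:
v = 1822 (v = (24*23 - 17) - 1*(-1287) = (552 - 17) + 1287 = 535 + 1287 = 1822)
U(K, o) = 6 - 4*K
(-1856 + v)/(I(-29) + U(39, -65)) = (-1856 + 1822)/(-43 + (6 - 4*39)) = -34/(-43 + (6 - 156)) = -34/(-43 - 150) = -34/(-193) = -34*(-1/193) = 34/193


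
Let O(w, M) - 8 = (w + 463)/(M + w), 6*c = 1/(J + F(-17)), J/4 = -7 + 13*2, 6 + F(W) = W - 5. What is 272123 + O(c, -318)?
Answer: 24922440028/91583 ≈ 2.7213e+5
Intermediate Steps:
F(W) = -11 + W (F(W) = -6 + (W - 5) = -6 + (-5 + W) = -11 + W)
J = 76 (J = 4*(-7 + 13*2) = 4*(-7 + 26) = 4*19 = 76)
c = 1/288 (c = 1/(6*(76 + (-11 - 17))) = 1/(6*(76 - 28)) = (⅙)/48 = (⅙)*(1/48) = 1/288 ≈ 0.0034722)
O(w, M) = 8 + (463 + w)/(M + w) (O(w, M) = 8 + (w + 463)/(M + w) = 8 + (463 + w)/(M + w))
272123 + O(c, -318) = 272123 + (463 + 8*(-318) + 9*(1/288))/(-318 + 1/288) = 272123 + (463 - 2544 + 1/32)/(-91583/288) = 272123 - 288/91583*(-66591/32) = 272123 + 599319/91583 = 24922440028/91583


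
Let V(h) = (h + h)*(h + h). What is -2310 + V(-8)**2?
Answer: 63226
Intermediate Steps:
V(h) = 4*h**2 (V(h) = (2*h)*(2*h) = 4*h**2)
-2310 + V(-8)**2 = -2310 + (4*(-8)**2)**2 = -2310 + (4*64)**2 = -2310 + 256**2 = -2310 + 65536 = 63226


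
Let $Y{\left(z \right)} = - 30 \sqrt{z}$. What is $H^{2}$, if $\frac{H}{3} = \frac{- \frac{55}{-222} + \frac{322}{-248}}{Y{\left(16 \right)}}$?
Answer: $\frac{209120521}{303116313600} \approx 0.0006899$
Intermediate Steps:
$H = \frac{14461}{550560}$ ($H = 3 \frac{- \frac{55}{-222} + \frac{322}{-248}}{\left(-30\right) \sqrt{16}} = 3 \frac{\left(-55\right) \left(- \frac{1}{222}\right) + 322 \left(- \frac{1}{248}\right)}{\left(-30\right) 4} = 3 \frac{\frac{55}{222} - \frac{161}{124}}{-120} = 3 \left(\left(- \frac{14461}{13764}\right) \left(- \frac{1}{120}\right)\right) = 3 \cdot \frac{14461}{1651680} = \frac{14461}{550560} \approx 0.026266$)
$H^{2} = \left(\frac{14461}{550560}\right)^{2} = \frac{209120521}{303116313600}$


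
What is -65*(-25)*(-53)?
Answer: -86125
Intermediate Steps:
-65*(-25)*(-53) = 1625*(-53) = -86125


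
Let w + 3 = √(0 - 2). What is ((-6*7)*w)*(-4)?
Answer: -504 + 168*I*√2 ≈ -504.0 + 237.59*I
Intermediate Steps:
w = -3 + I*√2 (w = -3 + √(0 - 2) = -3 + √(-2) = -3 + I*√2 ≈ -3.0 + 1.4142*I)
((-6*7)*w)*(-4) = ((-6*7)*(-3 + I*√2))*(-4) = -42*(-3 + I*√2)*(-4) = (126 - 42*I*√2)*(-4) = -504 + 168*I*√2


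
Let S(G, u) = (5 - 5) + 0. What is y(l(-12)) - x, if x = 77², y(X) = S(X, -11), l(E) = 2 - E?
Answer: -5929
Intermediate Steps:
S(G, u) = 0 (S(G, u) = 0 + 0 = 0)
y(X) = 0
x = 5929
y(l(-12)) - x = 0 - 1*5929 = 0 - 5929 = -5929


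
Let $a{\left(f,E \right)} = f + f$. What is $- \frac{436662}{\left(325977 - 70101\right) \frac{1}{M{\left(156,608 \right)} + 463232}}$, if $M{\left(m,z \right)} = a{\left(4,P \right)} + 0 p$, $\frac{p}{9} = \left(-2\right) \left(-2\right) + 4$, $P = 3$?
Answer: $- \frac{16856608740}{21323} \approx -7.9054 \cdot 10^{5}$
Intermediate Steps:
$a{\left(f,E \right)} = 2 f$
$p = 72$ ($p = 9 \left(\left(-2\right) \left(-2\right) + 4\right) = 9 \left(4 + 4\right) = 9 \cdot 8 = 72$)
$M{\left(m,z \right)} = 8$ ($M{\left(m,z \right)} = 2 \cdot 4 + 0 \cdot 72 = 8 + 0 = 8$)
$- \frac{436662}{\left(325977 - 70101\right) \frac{1}{M{\left(156,608 \right)} + 463232}} = - \frac{436662}{\left(325977 - 70101\right) \frac{1}{8 + 463232}} = - \frac{436662}{255876 \cdot \frac{1}{463240}} = - \frac{436662}{\frac{63969}{115810}} = \left(-436662\right) \frac{115810}{63969} = - \frac{16856608740}{21323}$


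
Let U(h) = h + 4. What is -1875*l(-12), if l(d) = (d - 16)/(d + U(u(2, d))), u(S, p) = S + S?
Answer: -13125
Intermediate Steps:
u(S, p) = 2*S
U(h) = 4 + h
l(d) = (-16 + d)/(8 + d) (l(d) = (d - 16)/(d + (4 + 2*2)) = (-16 + d)/(d + (4 + 4)) = (-16 + d)/(d + 8) = (-16 + d)/(8 + d))
-1875*l(-12) = -1875*(-16 - 12)/(8 - 12) = -1875*(-28)/(-4) = -(-1875)*(-28)/4 = -1875*7 = -13125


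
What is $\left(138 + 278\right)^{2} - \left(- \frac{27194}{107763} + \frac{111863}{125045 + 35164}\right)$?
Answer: $\frac{995911782186743}{5754867489} \approx 1.7306 \cdot 10^{5}$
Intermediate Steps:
$\left(138 + 278\right)^{2} - \left(- \frac{27194}{107763} + \frac{111863}{125045 + 35164}\right) = 416^{2} - \left(\left(-27194\right) \frac{1}{107763} + \frac{111863}{160209}\right) = 173056 - \left(- \frac{27194}{107763} + 111863 \cdot \frac{1}{160209}\right) = 173056 - \left(- \frac{27194}{107763} + \frac{111863}{160209}\right) = 173056 - \frac{2565989641}{5754867489} = \frac{995911782186743}{5754867489}$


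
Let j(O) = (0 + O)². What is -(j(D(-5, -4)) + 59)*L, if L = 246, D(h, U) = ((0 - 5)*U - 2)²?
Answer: -25838610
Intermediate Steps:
D(h, U) = (-2 - 5*U)² (D(h, U) = (-5*U - 2)² = (-2 - 5*U)²)
j(O) = O²
-(j(D(-5, -4)) + 59)*L = -(((2 + 5*(-4))²)² + 59)*246 = -(((2 - 20)²)² + 59)*246 = -(((-18)²)² + 59)*246 = -(324² + 59)*246 = -(104976 + 59)*246 = -105035*246 = -1*25838610 = -25838610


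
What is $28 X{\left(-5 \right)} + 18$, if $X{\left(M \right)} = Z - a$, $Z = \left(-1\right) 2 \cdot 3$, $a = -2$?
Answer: $-94$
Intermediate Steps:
$Z = -6$ ($Z = \left(-2\right) 3 = -6$)
$X{\left(M \right)} = -4$ ($X{\left(M \right)} = -6 - -2 = -6 + 2 = -4$)
$28 X{\left(-5 \right)} + 18 = 28 \left(-4\right) + 18 = -112 + 18 = -94$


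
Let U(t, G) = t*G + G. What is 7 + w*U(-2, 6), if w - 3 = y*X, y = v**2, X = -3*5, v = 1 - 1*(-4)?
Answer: 2239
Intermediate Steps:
v = 5 (v = 1 + 4 = 5)
U(t, G) = G + G*t (U(t, G) = G*t + G = G + G*t)
X = -15
y = 25 (y = 5**2 = 25)
w = -372 (w = 3 + 25*(-15) = 3 - 375 = -372)
7 + w*U(-2, 6) = 7 - 2232*(1 - 2) = 7 - 2232*(-1) = 7 - 372*(-6) = 7 + 2232 = 2239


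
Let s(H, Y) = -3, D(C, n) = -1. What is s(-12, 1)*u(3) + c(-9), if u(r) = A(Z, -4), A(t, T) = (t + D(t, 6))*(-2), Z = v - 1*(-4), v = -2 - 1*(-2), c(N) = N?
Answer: 9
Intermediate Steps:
v = 0 (v = -2 + 2 = 0)
Z = 4 (Z = 0 - 1*(-4) = 0 + 4 = 4)
A(t, T) = 2 - 2*t (A(t, T) = (t - 1)*(-2) = (-1 + t)*(-2) = 2 - 2*t)
u(r) = -6 (u(r) = 2 - 2*4 = 2 - 8 = -6)
s(-12, 1)*u(3) + c(-9) = -3*(-6) - 9 = 18 - 9 = 9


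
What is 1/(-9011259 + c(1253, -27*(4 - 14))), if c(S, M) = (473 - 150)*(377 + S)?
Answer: -1/8484769 ≈ -1.1786e-7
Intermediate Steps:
c(S, M) = 121771 + 323*S (c(S, M) = 323*(377 + S) = 121771 + 323*S)
1/(-9011259 + c(1253, -27*(4 - 14))) = 1/(-9011259 + (121771 + 323*1253)) = 1/(-9011259 + (121771 + 404719)) = 1/(-9011259 + 526490) = 1/(-8484769) = -1/8484769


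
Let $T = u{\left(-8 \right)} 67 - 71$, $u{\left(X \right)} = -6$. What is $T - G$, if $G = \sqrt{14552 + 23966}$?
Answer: $-473 - \sqrt{38518} \approx -669.26$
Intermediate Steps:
$G = \sqrt{38518} \approx 196.26$
$T = -473$ ($T = \left(-6\right) 67 - 71 = -402 - 71 = -473$)
$T - G = -473 - \sqrt{38518}$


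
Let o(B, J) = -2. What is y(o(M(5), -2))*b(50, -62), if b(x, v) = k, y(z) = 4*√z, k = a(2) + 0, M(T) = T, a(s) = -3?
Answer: -12*I*√2 ≈ -16.971*I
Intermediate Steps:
k = -3 (k = -3 + 0 = -3)
b(x, v) = -3
y(o(M(5), -2))*b(50, -62) = (4*√(-2))*(-3) = (4*(I*√2))*(-3) = (4*I*√2)*(-3) = -12*I*√2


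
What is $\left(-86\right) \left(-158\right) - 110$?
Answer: $13478$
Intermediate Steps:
$\left(-86\right) \left(-158\right) - 110 = 13588 - 110 = 13478$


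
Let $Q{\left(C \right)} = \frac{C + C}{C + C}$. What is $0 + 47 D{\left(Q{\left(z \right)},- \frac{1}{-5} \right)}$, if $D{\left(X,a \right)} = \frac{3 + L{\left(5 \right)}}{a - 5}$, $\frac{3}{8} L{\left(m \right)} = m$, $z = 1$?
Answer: $- \frac{11515}{72} \approx -159.93$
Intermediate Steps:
$L{\left(m \right)} = \frac{8 m}{3}$
$Q{\left(C \right)} = 1$ ($Q{\left(C \right)} = \frac{2 C}{2 C} = 2 C \frac{1}{2 C} = 1$)
$D{\left(X,a \right)} = \frac{49}{3 \left(-5 + a\right)}$ ($D{\left(X,a \right)} = \frac{3 + \frac{8}{3} \cdot 5}{a - 5} = \frac{3 + \frac{40}{3}}{-5 + a} = \frac{49}{3 \left(-5 + a\right)}$)
$0 + 47 D{\left(Q{\left(z \right)},- \frac{1}{-5} \right)} = 0 + 47 \frac{49}{3 \left(-5 - \frac{1}{-5}\right)} = 0 + 47 \frac{49}{3 \left(-5 - - \frac{1}{5}\right)} = 0 + 47 \frac{49}{3 \left(-5 + \frac{1}{5}\right)} = 0 + 47 \frac{49}{3 \left(- \frac{24}{5}\right)} = 0 + 47 \cdot \frac{49}{3} \left(- \frac{5}{24}\right) = 0 + 47 \left(- \frac{245}{72}\right) = 0 - \frac{11515}{72} = - \frac{11515}{72}$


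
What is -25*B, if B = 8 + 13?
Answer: -525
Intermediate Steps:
B = 21
-25*B = -25*21 = -525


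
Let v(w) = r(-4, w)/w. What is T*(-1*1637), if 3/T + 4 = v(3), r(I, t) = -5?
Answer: 14733/17 ≈ 866.65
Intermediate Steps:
v(w) = -5/w
T = -9/17 (T = 3/(-4 - 5/3) = 3/(-17/3) = 3*(-3/17) = -9/17 ≈ -0.52941)
T*(-1*1637) = -(-9)*1637/17 = -9/17*(-1637) = 14733/17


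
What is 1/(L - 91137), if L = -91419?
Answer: -1/182556 ≈ -5.4778e-6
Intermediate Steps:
1/(L - 91137) = 1/(-91419 - 91137) = 1/(-182556) = -1/182556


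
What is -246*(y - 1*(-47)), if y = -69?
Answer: 5412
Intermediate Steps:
-246*(y - 1*(-47)) = -246*(-69 - 1*(-47)) = -246*(-69 + 47) = -246*(-22) = 5412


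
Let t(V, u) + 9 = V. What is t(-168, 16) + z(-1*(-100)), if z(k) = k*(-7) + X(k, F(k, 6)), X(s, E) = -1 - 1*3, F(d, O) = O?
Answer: -881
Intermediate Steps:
X(s, E) = -4 (X(s, E) = -1 - 3 = -4)
t(V, u) = -9 + V
z(k) = -4 - 7*k (z(k) = k*(-7) - 4 = -7*k - 4 = -4 - 7*k)
t(-168, 16) + z(-1*(-100)) = (-9 - 168) + (-4 - (-7)*(-100)) = -177 + (-4 - 7*100) = -177 + (-4 - 700) = -177 - 704 = -881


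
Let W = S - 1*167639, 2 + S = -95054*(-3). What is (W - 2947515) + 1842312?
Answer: -987682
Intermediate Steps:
S = 285160 (S = -2 - 95054*(-3) = -2 + 285162 = 285160)
W = 117521 (W = 285160 - 1*167639 = 285160 - 167639 = 117521)
(W - 2947515) + 1842312 = (117521 - 2947515) + 1842312 = -2829994 + 1842312 = -987682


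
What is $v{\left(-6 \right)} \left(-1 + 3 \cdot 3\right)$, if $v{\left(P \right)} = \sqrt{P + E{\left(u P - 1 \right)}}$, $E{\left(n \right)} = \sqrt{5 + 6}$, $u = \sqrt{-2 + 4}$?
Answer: $8 \sqrt{-6 + \sqrt{11}} \approx 13.105 i$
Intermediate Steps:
$u = \sqrt{2} \approx 1.4142$
$E{\left(n \right)} = \sqrt{11}$
$v{\left(P \right)} = \sqrt{P + \sqrt{11}}$
$v{\left(-6 \right)} \left(-1 + 3 \cdot 3\right) = \sqrt{-6 + \sqrt{11}} \left(-1 + 3 \cdot 3\right) = \sqrt{-6 + \sqrt{11}} \left(-1 + 9\right) = \sqrt{-6 + \sqrt{11}} \cdot 8 = 8 \sqrt{-6 + \sqrt{11}}$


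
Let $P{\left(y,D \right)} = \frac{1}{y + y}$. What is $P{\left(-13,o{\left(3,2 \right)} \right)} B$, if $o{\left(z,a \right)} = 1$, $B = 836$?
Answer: $- \frac{418}{13} \approx -32.154$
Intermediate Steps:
$P{\left(y,D \right)} = \frac{1}{2 y}$
$P{\left(-13,o{\left(3,2 \right)} \right)} B = \frac{1}{2 \left(-13\right)} 836 = \frac{1}{2} \left(- \frac{1}{13}\right) 836 = \left(- \frac{1}{26}\right) 836 = - \frac{418}{13}$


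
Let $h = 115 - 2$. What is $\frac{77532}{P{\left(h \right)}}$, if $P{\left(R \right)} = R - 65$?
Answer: $\frac{6461}{4} \approx 1615.3$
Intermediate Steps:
$h = 113$
$P{\left(R \right)} = -65 + R$
$\frac{77532}{P{\left(h \right)}} = \frac{77532}{-65 + 113} = \frac{77532}{48} = 77532 \cdot \frac{1}{48} = \frac{6461}{4}$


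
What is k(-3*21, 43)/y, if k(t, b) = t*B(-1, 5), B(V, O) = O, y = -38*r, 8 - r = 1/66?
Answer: 10395/10013 ≈ 1.0382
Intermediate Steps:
r = 527/66 (r = 8 - 1/66 = 527/66 ≈ 7.9848)
y = -10013/33 (y = -38*527/66 = -10013/33 ≈ -303.42)
k(t, b) = 5*t (k(t, b) = t*5 = 5*t)
k(-3*21, 43)/y = (5*(-3*21))/(-10013/33) = (5*(-63))*(-33/10013) = -315*(-33/10013) = 10395/10013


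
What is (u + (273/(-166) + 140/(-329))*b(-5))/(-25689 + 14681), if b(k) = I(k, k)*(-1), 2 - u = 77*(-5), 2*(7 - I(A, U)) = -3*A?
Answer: -6022597/171768832 ≈ -0.035062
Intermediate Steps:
I(A, U) = 7 + 3*A/2 (I(A, U) = 7 - (-3)*A/2 = 7 + 3*A/2)
u = 387 (u = 2 - 77*(-5) = 2 - 1*(-385) = 2 + 385 = 387)
b(k) = -7 - 3*k/2 (b(k) = (7 + 3*k/2)*(-1) = -7 - 3*k/2)
(u + (273/(-166) + 140/(-329))*b(-5))/(-25689 + 14681) = (387 + (273/(-166) + 140/(-329))*(-7 - 3/2*(-5)))/(-25689 + 14681) = (387 + (273*(-1/166) + 140*(-1/329))*(-7 + 15/2))/(-11008) = (387 + (-273/166 - 20/47)*(½))*(-1/11008) = (387 - 16151/7802*½)*(-1/11008) = (387 - 16151/15604)*(-1/11008) = (6022597/15604)*(-1/11008) = -6022597/171768832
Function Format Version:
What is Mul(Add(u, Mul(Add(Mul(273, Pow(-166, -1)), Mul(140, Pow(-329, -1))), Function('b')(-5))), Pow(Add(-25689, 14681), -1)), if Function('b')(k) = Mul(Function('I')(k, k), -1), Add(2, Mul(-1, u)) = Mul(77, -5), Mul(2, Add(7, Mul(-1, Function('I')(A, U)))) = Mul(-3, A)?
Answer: Rational(-6022597, 171768832) ≈ -0.035062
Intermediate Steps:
Function('I')(A, U) = Add(7, Mul(Rational(3, 2), A)) (Function('I')(A, U) = Add(7, Mul(Rational(-1, 2), Mul(-3, A))) = Add(7, Mul(Rational(3, 2), A)))
u = 387 (u = Add(2, Mul(-1, Mul(77, -5))) = Add(2, Mul(-1, -385)) = Add(2, 385) = 387)
Function('b')(k) = Add(-7, Mul(Rational(-3, 2), k)) (Function('b')(k) = Mul(Add(7, Mul(Rational(3, 2), k)), -1) = Add(-7, Mul(Rational(-3, 2), k)))
Mul(Add(u, Mul(Add(Mul(273, Pow(-166, -1)), Mul(140, Pow(-329, -1))), Function('b')(-5))), Pow(Add(-25689, 14681), -1)) = Mul(Add(387, Mul(Add(Mul(273, Pow(-166, -1)), Mul(140, Pow(-329, -1))), Add(-7, Mul(Rational(-3, 2), -5)))), Pow(Add(-25689, 14681), -1)) = Mul(Add(387, Mul(Add(Mul(273, Rational(-1, 166)), Mul(140, Rational(-1, 329))), Add(-7, Rational(15, 2)))), Pow(-11008, -1)) = Mul(Add(387, Mul(Add(Rational(-273, 166), Rational(-20, 47)), Rational(1, 2))), Rational(-1, 11008)) = Mul(Add(387, Mul(Rational(-16151, 7802), Rational(1, 2))), Rational(-1, 11008)) = Mul(Add(387, Rational(-16151, 15604)), Rational(-1, 11008)) = Mul(Rational(6022597, 15604), Rational(-1, 11008)) = Rational(-6022597, 171768832)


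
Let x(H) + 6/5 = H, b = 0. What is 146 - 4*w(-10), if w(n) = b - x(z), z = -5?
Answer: 606/5 ≈ 121.20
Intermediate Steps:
x(H) = -6/5 + H
w(n) = 31/5 (w(n) = 0 - (-6/5 - 5) = 0 - 1*(-31/5) = 0 + 31/5 = 31/5)
146 - 4*w(-10) = 146 - 4*31/5 = 146 - 124/5 = 606/5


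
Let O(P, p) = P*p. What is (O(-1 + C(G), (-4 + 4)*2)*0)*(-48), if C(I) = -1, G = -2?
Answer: 0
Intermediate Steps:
(O(-1 + C(G), (-4 + 4)*2)*0)*(-48) = (((-1 - 1)*((-4 + 4)*2))*0)*(-48) = (-0*2*0)*(-48) = (-2*0*0)*(-48) = (0*0)*(-48) = 0*(-48) = 0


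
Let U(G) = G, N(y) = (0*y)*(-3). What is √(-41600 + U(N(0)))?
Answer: 40*I*√26 ≈ 203.96*I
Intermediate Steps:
N(y) = 0 (N(y) = 0*(-3) = 0)
√(-41600 + U(N(0))) = √(-41600 + 0) = √(-41600) = 40*I*√26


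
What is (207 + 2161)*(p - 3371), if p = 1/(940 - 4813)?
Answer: -30916333312/3873 ≈ -7.9825e+6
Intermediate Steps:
p = -1/3873 (p = 1/(-3873) = -1/3873 ≈ -0.00025820)
(207 + 2161)*(p - 3371) = (207 + 2161)*(-1/3873 - 3371) = 2368*(-13055884/3873) = -30916333312/3873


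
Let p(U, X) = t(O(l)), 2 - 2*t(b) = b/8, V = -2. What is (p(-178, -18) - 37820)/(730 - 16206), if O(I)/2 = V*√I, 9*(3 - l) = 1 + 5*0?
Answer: 37819/15476 - √26/185712 ≈ 2.4437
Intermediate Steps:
l = 26/9 (l = 3 - (1 + 5*0)/9 = 3 - (1 + 0)/9 = 3 - ⅑*1 = 3 - ⅑ = 26/9 ≈ 2.8889)
O(I) = -4*√I (O(I) = 2*(-2*√I) = -4*√I)
t(b) = 1 - b/16 (t(b) = 1 - b/(2*8) = 1 - b/16)
p(U, X) = 1 + √26/12 (p(U, X) = 1 - (-1)*√(26/9)/4 = 1 - (-1)*√26/3/4 = 1 - (-1)*√26/12 = 1 + √26/12)
(p(-178, -18) - 37820)/(730 - 16206) = ((1 + √26/12) - 37820)/(730 - 16206) = (-37819 + √26/12)/(-15476) = (-37819 + √26/12)*(-1/15476) = 37819/15476 - √26/185712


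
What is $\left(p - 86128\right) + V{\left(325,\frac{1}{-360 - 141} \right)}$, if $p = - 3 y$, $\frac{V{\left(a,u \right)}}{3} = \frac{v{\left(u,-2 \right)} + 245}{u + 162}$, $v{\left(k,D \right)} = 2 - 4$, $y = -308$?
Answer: $- \frac{6914876615}{81161} \approx -85200.0$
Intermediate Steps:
$v{\left(k,D \right)} = -2$ ($v{\left(k,D \right)} = 2 - 4 = -2$)
$V{\left(a,u \right)} = \frac{729}{162 + u}$ ($V{\left(a,u \right)} = 3 \frac{-2 + 245}{u + 162} = 3 \frac{243}{162 + u} = \frac{729}{162 + u}$)
$p = 924$ ($p = \left(-3\right) \left(-308\right) = 924$)
$\left(p - 86128\right) + V{\left(325,\frac{1}{-360 - 141} \right)} = \left(924 - 86128\right) + \frac{729}{162 + \frac{1}{-360 - 141}} = -85204 + \frac{729}{162 + \frac{1}{-501}} = -85204 + \frac{729}{162 - \frac{1}{501}} = -85204 + \frac{729}{\frac{81161}{501}} = -85204 + 729 \cdot \frac{501}{81161} = -85204 + \frac{365229}{81161} = - \frac{6914876615}{81161}$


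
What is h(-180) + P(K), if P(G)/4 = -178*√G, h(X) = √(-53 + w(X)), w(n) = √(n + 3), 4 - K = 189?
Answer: √(-53 + I*√177) - 712*I*√185 ≈ 0.90673 - 9676.9*I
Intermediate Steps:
K = -185 (K = 4 - 1*189 = 4 - 189 = -185)
w(n) = √(3 + n)
h(X) = √(-53 + √(3 + X))
P(G) = -712*√G (P(G) = 4*(-178*√G) = -712*√G)
h(-180) + P(K) = √(-53 + √(3 - 180)) - 712*I*√185 = √(-53 + √(-177)) - 712*I*√185 = √(-53 + I*√177) - 712*I*√185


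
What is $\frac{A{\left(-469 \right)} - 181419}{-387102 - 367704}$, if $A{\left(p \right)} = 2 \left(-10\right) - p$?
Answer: $\frac{90485}{377403} \approx 0.23976$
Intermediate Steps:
$A{\left(p \right)} = -20 - p$
$\frac{A{\left(-469 \right)} - 181419}{-387102 - 367704} = \frac{\left(-20 - -469\right) - 181419}{-387102 - 367704} = \frac{\left(-20 + 469\right) - 181419}{-754806} = \left(449 - 181419\right) \left(- \frac{1}{754806}\right) = \left(-180970\right) \left(- \frac{1}{754806}\right) = \frac{90485}{377403}$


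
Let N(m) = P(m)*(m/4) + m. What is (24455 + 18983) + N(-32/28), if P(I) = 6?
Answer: 304046/7 ≈ 43435.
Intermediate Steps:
N(m) = 5*m/2 (N(m) = 6*(m/4) + m = 3*m/2 + m = 5*m/2)
(24455 + 18983) + N(-32/28) = (24455 + 18983) + 5*(-32/28)/2 = 43438 + 5*(-32*1/28)/2 = 43438 + (5/2)*(-8/7) = 43438 - 20/7 = 304046/7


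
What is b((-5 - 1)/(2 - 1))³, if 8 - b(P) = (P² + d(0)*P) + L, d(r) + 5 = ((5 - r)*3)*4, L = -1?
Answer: 27818127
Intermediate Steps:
d(r) = 55 - 12*r (d(r) = -5 + ((5 - r)*3)*4 = -5 + (15 - 3*r)*4 = -5 + (60 - 12*r) = 55 - 12*r)
b(P) = 9 - P² - 55*P (b(P) = 8 - ((P² + (55 - 12*0)*P) - 1) = 8 - ((P² + (55 + 0)*P) - 1) = 8 - ((P² + 55*P) - 1) = 8 - (-1 + P² + 55*P) = 8 + (1 - P² - 55*P) = 9 - P² - 55*P)
b((-5 - 1)/(2 - 1))³ = (9 - ((-5 - 1)/(2 - 1))² - 55*(-5 - 1)/(2 - 1))³ = (9 - (-6/1)² - (-330)/1)³ = (9 - (-6*1)² - (-330))³ = (9 - 1*(-6)² - 55*(-6))³ = (9 - 1*36 + 330)³ = (9 - 36 + 330)³ = 303³ = 27818127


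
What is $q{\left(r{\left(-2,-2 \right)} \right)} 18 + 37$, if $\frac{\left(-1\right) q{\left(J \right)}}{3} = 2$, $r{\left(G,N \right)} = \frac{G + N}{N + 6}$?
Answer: $-71$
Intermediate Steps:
$r{\left(G,N \right)} = \frac{G + N}{6 + N}$
$q{\left(J \right)} = -6$ ($q{\left(J \right)} = \left(-3\right) 2 = -6$)
$q{\left(r{\left(-2,-2 \right)} \right)} 18 + 37 = \left(-6\right) 18 + 37 = -108 + 37 = -71$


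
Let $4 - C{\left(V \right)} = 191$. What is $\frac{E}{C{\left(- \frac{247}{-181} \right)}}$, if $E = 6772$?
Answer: $- \frac{6772}{187} \approx -36.214$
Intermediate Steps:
$C{\left(V \right)} = -187$ ($C{\left(V \right)} = 4 - 191 = -187$)
$\frac{E}{C{\left(- \frac{247}{-181} \right)}} = \frac{6772}{-187} = 6772 \left(- \frac{1}{187}\right) = - \frac{6772}{187}$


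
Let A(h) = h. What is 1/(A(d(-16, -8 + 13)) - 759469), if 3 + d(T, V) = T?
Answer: -1/759488 ≈ -1.3167e-6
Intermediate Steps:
d(T, V) = -3 + T
1/(A(d(-16, -8 + 13)) - 759469) = 1/((-3 - 16) - 759469) = 1/(-19 - 759469) = 1/(-759488) = -1/759488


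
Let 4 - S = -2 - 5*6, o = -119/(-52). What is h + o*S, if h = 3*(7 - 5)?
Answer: 1149/13 ≈ 88.385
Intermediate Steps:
o = 119/52 (o = -119*(-1/52) = 119/52 ≈ 2.2885)
S = 36 (S = 4 - (-2 - 5*6) = 4 - (-2 - 30) = 4 - 1*(-32) = 4 + 32 = 36)
h = 6 (h = 3*2 = 6)
h + o*S = 6 + (119/52)*36 = 6 + 1071/13 = 1149/13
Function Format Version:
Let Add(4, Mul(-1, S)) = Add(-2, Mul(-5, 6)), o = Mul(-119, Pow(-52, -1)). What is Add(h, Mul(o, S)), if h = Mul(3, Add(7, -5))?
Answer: Rational(1149, 13) ≈ 88.385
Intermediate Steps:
o = Rational(119, 52) (o = Mul(-119, Rational(-1, 52)) = Rational(119, 52) ≈ 2.2885)
S = 36 (S = Add(4, Mul(-1, Add(-2, Mul(-5, 6)))) = Add(4, Mul(-1, Add(-2, -30))) = Add(4, Mul(-1, -32)) = Add(4, 32) = 36)
h = 6 (h = Mul(3, 2) = 6)
Add(h, Mul(o, S)) = Add(6, Mul(Rational(119, 52), 36)) = Add(6, Rational(1071, 13)) = Rational(1149, 13)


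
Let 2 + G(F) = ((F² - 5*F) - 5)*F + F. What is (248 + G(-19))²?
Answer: 69588964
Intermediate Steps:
G(F) = -2 + F + F*(-5 + F² - 5*F) (G(F) = -2 + (((F² - 5*F) - 5)*F + F) = -2 + ((-5 + F² - 5*F)*F + F) = -2 + (F*(-5 + F² - 5*F) + F) = -2 + (F + F*(-5 + F² - 5*F)) = -2 + F + F*(-5 + F² - 5*F))
(248 + G(-19))² = (248 + (-2 + (-19)³ - 5*(-19)² - 4*(-19)))² = (248 + (-2 - 6859 - 5*361 + 76))² = (248 + (-2 - 6859 - 1805 + 76))² = (248 - 8590)² = (-8342)² = 69588964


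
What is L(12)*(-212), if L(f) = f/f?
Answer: -212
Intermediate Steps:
L(f) = 1
L(12)*(-212) = 1*(-212) = -212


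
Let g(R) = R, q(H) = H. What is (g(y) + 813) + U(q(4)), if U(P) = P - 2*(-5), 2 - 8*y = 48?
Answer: 3285/4 ≈ 821.25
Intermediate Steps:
y = -23/4 (y = 1/4 - 1/8*48 = 1/4 - 6 = -23/4 ≈ -5.7500)
U(P) = 10 + P (U(P) = P + 10 = 10 + P)
(g(y) + 813) + U(q(4)) = (-23/4 + 813) + (10 + 4) = 3229/4 + 14 = 3285/4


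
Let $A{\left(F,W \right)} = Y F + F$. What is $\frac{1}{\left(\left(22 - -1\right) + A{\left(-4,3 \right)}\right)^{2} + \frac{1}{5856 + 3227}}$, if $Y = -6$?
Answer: $\frac{9083}{16794468} \approx 0.00054083$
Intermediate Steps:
$A{\left(F,W \right)} = - 5 F$ ($A{\left(F,W \right)} = - 6 F + F = - 5 F$)
$\frac{1}{\left(\left(22 - -1\right) + A{\left(-4,3 \right)}\right)^{2} + \frac{1}{5856 + 3227}} = \frac{1}{\left(\left(22 - -1\right) - -20\right)^{2} + \frac{1}{5856 + 3227}} = \frac{1}{\left(\left(22 + 1\right) + 20\right)^{2} + \frac{1}{9083}} = \frac{1}{\left(23 + 20\right)^{2} + \frac{1}{9083}} = \frac{1}{43^{2} + \frac{1}{9083}} = \frac{1}{1849 + \frac{1}{9083}} = \frac{1}{\frac{16794468}{9083}} = \frac{9083}{16794468}$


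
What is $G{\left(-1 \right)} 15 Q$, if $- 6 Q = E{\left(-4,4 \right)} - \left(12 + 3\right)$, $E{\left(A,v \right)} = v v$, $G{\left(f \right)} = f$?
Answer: $\frac{5}{2} \approx 2.5$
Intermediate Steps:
$E{\left(A,v \right)} = v^{2}$
$Q = - \frac{1}{6}$ ($Q = - \frac{4^{2} - \left(12 + 3\right)}{6} = - \frac{16 - 15}{6} = \left(- \frac{1}{6}\right) 1 = - \frac{1}{6} \approx -0.16667$)
$G{\left(-1 \right)} 15 Q = \left(-1\right) 15 \left(- \frac{1}{6}\right) = \left(-15\right) \left(- \frac{1}{6}\right) = \frac{5}{2}$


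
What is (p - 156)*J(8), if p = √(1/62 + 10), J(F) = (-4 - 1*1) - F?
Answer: 2028 - 39*√4278/62 ≈ 1986.9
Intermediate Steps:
J(F) = -5 - F (J(F) = (-4 - 1) - F = -5 - F)
p = 3*√4278/62 (p = √(1*(1/62) + 10) = √(1/62 + 10) = √(621/62) = 3*√4278/62 ≈ 3.1648)
(p - 156)*J(8) = (3*√4278/62 - 156)*(-5 - 1*8) = (-156 + 3*√4278/62)*(-5 - 8) = (-156 + 3*√4278/62)*(-13) = 2028 - 39*√4278/62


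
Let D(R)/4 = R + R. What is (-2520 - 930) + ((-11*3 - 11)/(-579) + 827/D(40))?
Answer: -638723087/185280 ≈ -3447.3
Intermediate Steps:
D(R) = 8*R (D(R) = 4*(R + R) = 4*(2*R) = 8*R)
(-2520 - 930) + ((-11*3 - 11)/(-579) + 827/D(40)) = (-2520 - 930) + ((-11*3 - 11)/(-579) + 827/((8*40))) = -3450 + ((-33 - 11)*(-1/579) + 827/320) = -3450 + (-44*(-1/579) + 827*(1/320)) = -3450 + (44/579 + 827/320) = -3450 + 492913/185280 = -638723087/185280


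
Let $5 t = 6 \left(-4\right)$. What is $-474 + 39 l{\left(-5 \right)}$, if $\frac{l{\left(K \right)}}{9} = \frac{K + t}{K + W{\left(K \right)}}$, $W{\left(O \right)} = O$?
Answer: $- \frac{6501}{50} \approx -130.02$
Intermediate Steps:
$t = - \frac{24}{5}$ ($t = \frac{6 \left(-4\right)}{5} = \frac{1}{5} \left(-24\right) = - \frac{24}{5} \approx -4.8$)
$l{\left(K \right)} = \frac{9 \left(- \frac{24}{5} + K\right)}{2 K}$ ($l{\left(K \right)} = 9 \frac{K - \frac{24}{5}}{K + K} = 9 \frac{- \frac{24}{5} + K}{2 K} = \frac{9 \left(- \frac{24}{5} + K\right)}{2 K}$)
$-474 + 39 l{\left(-5 \right)} = -474 + 39 \frac{9 \left(-24 + 5 \left(-5\right)\right)}{10 \left(-5\right)} = -474 + 39 \cdot \frac{9}{10} \left(- \frac{1}{5}\right) \left(-24 - 25\right) = -474 + 39 \cdot \frac{9}{10} \left(- \frac{1}{5}\right) \left(-49\right) = -474 + 39 \cdot \frac{441}{50} = -474 + \frac{17199}{50} = - \frac{6501}{50}$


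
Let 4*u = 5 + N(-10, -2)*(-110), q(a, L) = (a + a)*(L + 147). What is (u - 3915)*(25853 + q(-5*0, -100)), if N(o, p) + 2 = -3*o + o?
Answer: -455917655/4 ≈ -1.1398e+8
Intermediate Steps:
N(o, p) = -2 - 2*o (N(o, p) = -2 + (-3*o + o) = -2 - 2*o)
q(a, L) = 2*a*(147 + L) (q(a, L) = (2*a)*(147 + L) = 2*a*(147 + L))
u = -1975/4 (u = (5 + (-2 - 2*(-10))*(-110))/4 = (5 + (-2 + 20)*(-110))/4 = (5 + 18*(-110))/4 = (5 - 1980)/4 = (¼)*(-1975) = -1975/4 ≈ -493.75)
(u - 3915)*(25853 + q(-5*0, -100)) = (-1975/4 - 3915)*(25853 + 2*(-5*0)*(147 - 100)) = -17635*(25853 + 2*0*47)/4 = -17635*(25853 + 0)/4 = -17635/4*25853 = -455917655/4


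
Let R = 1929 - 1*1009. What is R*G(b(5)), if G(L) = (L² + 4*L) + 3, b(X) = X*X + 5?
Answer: 941160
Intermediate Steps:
b(X) = 5 + X² (b(X) = X² + 5 = 5 + X²)
R = 920 (R = 1929 - 1009 = 920)
G(L) = 3 + L² + 4*L
R*G(b(5)) = 920*(3 + (5 + 5²)² + 4*(5 + 5²)) = 920*(3 + (5 + 25)² + 4*(5 + 25)) = 920*(3 + 30² + 4*30) = 920*(3 + 900 + 120) = 920*1023 = 941160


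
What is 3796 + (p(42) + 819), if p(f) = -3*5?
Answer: 4600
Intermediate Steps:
p(f) = -15
3796 + (p(42) + 819) = 3796 + (-15 + 819) = 3796 + 804 = 4600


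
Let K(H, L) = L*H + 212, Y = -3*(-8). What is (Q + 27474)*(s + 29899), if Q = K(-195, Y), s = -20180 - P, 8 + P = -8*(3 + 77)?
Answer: 238503202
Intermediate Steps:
Y = 24
P = -648 (P = -8 - 8*(3 + 77) = -8 - 8*80 = -8 - 640 = -648)
K(H, L) = 212 + H*L (K(H, L) = H*L + 212 = 212 + H*L)
s = -19532 (s = -20180 - 1*(-648) = -20180 + 648 = -19532)
Q = -4468 (Q = 212 - 195*24 = 212 - 4680 = -4468)
(Q + 27474)*(s + 29899) = (-4468 + 27474)*(-19532 + 29899) = 23006*10367 = 238503202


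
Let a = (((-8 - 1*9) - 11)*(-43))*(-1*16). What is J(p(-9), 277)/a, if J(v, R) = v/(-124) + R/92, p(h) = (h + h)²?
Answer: -1135/54940928 ≈ -2.0659e-5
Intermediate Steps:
p(h) = 4*h² (p(h) = (2*h)² = 4*h²)
J(v, R) = -v/124 + R/92 (J(v, R) = v*(-1/124) + R*(1/92) = -v/124 + R/92)
a = -19264 (a = (((-8 - 9) - 11)*(-43))*(-16) = ((-17 - 11)*(-43))*(-16) = -28*(-43)*(-16) = 1204*(-16) = -19264)
J(p(-9), 277)/a = (-(-9)²/31 + (1/92)*277)/(-19264) = (-81/31 + 277/92)*(-1/19264) = (1135/2852)*(-1/19264) = -1135/54940928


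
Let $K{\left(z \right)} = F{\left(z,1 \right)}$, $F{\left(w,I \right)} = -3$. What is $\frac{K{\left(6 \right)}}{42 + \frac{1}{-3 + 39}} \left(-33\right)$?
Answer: $\frac{3564}{1513} \approx 2.3556$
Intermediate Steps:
$K{\left(z \right)} = -3$
$\frac{K{\left(6 \right)}}{42 + \frac{1}{-3 + 39}} \left(-33\right) = - \frac{3}{42 + \frac{1}{-3 + 39}} \left(-33\right) = - \frac{3}{42 + \frac{1}{36}} \left(-33\right) = - \frac{3}{\frac{1513}{36}} \left(-33\right) = \left(-3\right) \frac{36}{1513} \left(-33\right) = \left(- \frac{108}{1513}\right) \left(-33\right) = \frac{3564}{1513}$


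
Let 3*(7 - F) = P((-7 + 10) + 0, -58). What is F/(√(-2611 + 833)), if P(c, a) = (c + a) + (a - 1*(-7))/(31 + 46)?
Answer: -5903*I*√1778/410718 ≈ -0.60603*I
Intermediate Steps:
P(c, a) = 1/11 + c + 78*a/77 (P(c, a) = (a + c) + (a + 7)/77 = (a + c) + (7 + a)*(1/77) = (a + c) + (1/11 + a/77) = 1/11 + c + 78*a/77)
F = 5903/231 (F = 7 - (1/11 + ((-7 + 10) + 0) + (78/77)*(-58))/3 = 7 - (1/11 + (3 + 0) - 4524/77)/3 = 7 - (1/11 + 3 - 4524/77)/3 = 7 - ⅓*(-4286/77) = 7 + 4286/231 = 5903/231 ≈ 25.554)
F/(√(-2611 + 833)) = 5903/(231*(√(-2611 + 833))) = 5903/(231*(√(-1778))) = 5903/(231*((I*√1778))) = 5903*(-I*√1778/1778)/231 = -5903*I*√1778/410718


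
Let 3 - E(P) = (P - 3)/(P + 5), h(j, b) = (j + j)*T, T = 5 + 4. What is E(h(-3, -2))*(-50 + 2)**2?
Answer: 207360/49 ≈ 4231.8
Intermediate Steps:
T = 9
h(j, b) = 18*j (h(j, b) = (j + j)*9 = (2*j)*9 = 18*j)
E(P) = 3 - (-3 + P)/(5 + P) (E(P) = 3 - (P - 3)/(P + 5) = 3 - (-3 + P)/(5 + P))
E(h(-3, -2))*(-50 + 2)**2 = (2*(9 + 18*(-3))/(5 + 18*(-3)))*(-50 + 2)**2 = (2*(9 - 54)/(5 - 54))*(-48)**2 = (2*(-45)/(-49))*2304 = (2*(-1/49)*(-45))*2304 = (90/49)*2304 = 207360/49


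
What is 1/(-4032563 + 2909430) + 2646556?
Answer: 2972434379947/1123133 ≈ 2.6466e+6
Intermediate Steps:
1/(-4032563 + 2909430) + 2646556 = 1/(-1123133) + 2646556 = -1/1123133 + 2646556 = 2972434379947/1123133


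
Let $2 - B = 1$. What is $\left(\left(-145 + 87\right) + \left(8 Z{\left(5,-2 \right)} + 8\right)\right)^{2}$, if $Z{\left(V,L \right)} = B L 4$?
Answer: $12996$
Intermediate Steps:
$B = 1$ ($B = 2 - 1 = 1$)
$Z{\left(V,L \right)} = 4 L$ ($Z{\left(V,L \right)} = 1 L 4 = L 4 = 4 L$)
$\left(\left(-145 + 87\right) + \left(8 Z{\left(5,-2 \right)} + 8\right)\right)^{2} = \left(\left(-145 + 87\right) + \left(8 \cdot 4 \left(-2\right) + 8\right)\right)^{2} = \left(-58 + \left(8 \left(-8\right) + 8\right)\right)^{2} = \left(-58 + \left(-64 + 8\right)\right)^{2} = \left(-58 - 56\right)^{2} = \left(-114\right)^{2} = 12996$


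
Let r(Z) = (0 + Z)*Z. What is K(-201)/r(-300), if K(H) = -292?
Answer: -73/22500 ≈ -0.0032444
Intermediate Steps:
r(Z) = Z**2 (r(Z) = Z*Z = Z**2)
K(-201)/r(-300) = -292/((-300)**2) = -292/90000 = -292*1/90000 = -73/22500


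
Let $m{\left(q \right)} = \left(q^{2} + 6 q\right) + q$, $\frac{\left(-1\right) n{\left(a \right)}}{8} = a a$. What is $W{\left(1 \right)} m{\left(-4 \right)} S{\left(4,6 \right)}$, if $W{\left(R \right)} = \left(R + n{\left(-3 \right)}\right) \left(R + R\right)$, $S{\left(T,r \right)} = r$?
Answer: $10224$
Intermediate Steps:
$n{\left(a \right)} = - 8 a^{2}$ ($n{\left(a \right)} = - 8 a a = - 8 a^{2}$)
$W{\left(R \right)} = 2 R \left(-72 + R\right)$ ($W{\left(R \right)} = \left(R - 8 \left(-3\right)^{2}\right) \left(R + R\right) = \left(R - 72\right) 2 R = \left(-72 + R\right) 2 R = 2 R \left(-72 + R\right)$)
$m{\left(q \right)} = q^{2} + 7 q$
$W{\left(1 \right)} m{\left(-4 \right)} S{\left(4,6 \right)} = 2 \cdot 1 \left(-72 + 1\right) \left(- 4 \left(7 - 4\right)\right) 6 = 2 \cdot 1 \left(-71\right) \left(\left(-4\right) 3\right) 6 = \left(-142\right) \left(-12\right) 6 = 1704 \cdot 6 = 10224$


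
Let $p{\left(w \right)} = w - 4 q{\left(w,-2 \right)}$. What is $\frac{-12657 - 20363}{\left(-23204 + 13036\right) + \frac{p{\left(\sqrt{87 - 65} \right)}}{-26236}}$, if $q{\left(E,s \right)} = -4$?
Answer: $\frac{115552110303943040}{35582493278008437} - \frac{433156360 \sqrt{22}}{35582493278008437} \approx 3.2474$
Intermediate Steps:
$p{\left(w \right)} = 16 + w$ ($p{\left(w \right)} = w - -16 = w + 16 = 16 + w$)
$\frac{-12657 - 20363}{\left(-23204 + 13036\right) + \frac{p{\left(\sqrt{87 - 65} \right)}}{-26236}} = \frac{-12657 - 20363}{\left(-23204 + 13036\right) + \frac{16 + \sqrt{87 - 65}}{-26236}} = - \frac{33020}{-10168 + \left(16 + \sqrt{22}\right) \left(- \frac{1}{26236}\right)} = - \frac{33020}{-10168 - \left(\frac{4}{6559} + \frac{\sqrt{22}}{26236}\right)} = - \frac{33020}{- \frac{66691916}{6559} - \frac{\sqrt{22}}{26236}}$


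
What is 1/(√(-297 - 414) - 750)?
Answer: -250/187737 - I*√79/187737 ≈ -0.0013316 - 4.7344e-5*I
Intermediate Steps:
1/(√(-297 - 414) - 750) = 1/(√(-711) - 750) = 1/(3*I*√79 - 750) = 1/(-750 + 3*I*√79)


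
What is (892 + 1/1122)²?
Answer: 1001650680625/1258884 ≈ 7.9567e+5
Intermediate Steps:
(892 + 1/1122)² = (1000825/1122)² = 1001650680625/1258884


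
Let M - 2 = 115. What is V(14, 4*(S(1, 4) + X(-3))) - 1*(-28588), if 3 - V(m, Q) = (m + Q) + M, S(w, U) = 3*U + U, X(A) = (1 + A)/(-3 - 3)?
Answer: 85184/3 ≈ 28395.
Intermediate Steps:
M = 117 (M = 2 + 115 = 117)
X(A) = -1/6 - A/6 (X(A) = (1 + A)/(-6) = (1 + A)*(-1/6) = -1/6 - A/6)
S(w, U) = 4*U
V(m, Q) = -114 - Q - m (V(m, Q) = 3 - ((m + Q) + 117) = 3 - ((Q + m) + 117) = 3 - (117 + Q + m) = 3 + (-117 - Q - m) = -114 - Q - m)
V(14, 4*(S(1, 4) + X(-3))) - 1*(-28588) = (-114 - 4*(4*4 + (-1/6 - 1/6*(-3))) - 1*14) - 1*(-28588) = (-114 - 4*(16 + (-1/6 + 1/2)) - 14) + 28588 = (-114 - 4*(16 + 1/3) - 14) + 28588 = (-114 - 4*49/3 - 14) + 28588 = (-114 - 1*196/3 - 14) + 28588 = (-114 - 196/3 - 14) + 28588 = -580/3 + 28588 = 85184/3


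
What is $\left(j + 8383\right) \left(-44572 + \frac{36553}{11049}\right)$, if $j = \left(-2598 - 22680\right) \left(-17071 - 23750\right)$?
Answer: $- \frac{508139243707388975}{11049} \approx -4.599 \cdot 10^{13}$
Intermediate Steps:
$j = 1031873238$ ($j = \left(-25278\right) \left(-40821\right) = 1031873238$)
$\left(j + 8383\right) \left(-44572 + \frac{36553}{11049}\right) = \left(1031873238 + 8383\right) \left(-44572 + \frac{36553}{11049}\right) = 1031881621 \left(-44572 + 36553 \cdot \frac{1}{11049}\right) = 1031881621 \left(-44572 + \frac{36553}{11049}\right) = 1031881621 \left(- \frac{492439475}{11049}\right) = - \frac{508139243707388975}{11049}$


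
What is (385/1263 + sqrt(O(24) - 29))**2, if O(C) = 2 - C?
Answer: -81205394/1595169 + 770*I*sqrt(51)/1263 ≈ -50.907 + 4.3538*I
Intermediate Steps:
(385/1263 + sqrt(O(24) - 29))**2 = (385/1263 + sqrt((2 - 1*24) - 29))**2 = (385*(1/1263) + sqrt((2 - 24) - 29))**2 = (385/1263 + sqrt(-22 - 29))**2 = (385/1263 + sqrt(-51))**2 = (385/1263 + I*sqrt(51))**2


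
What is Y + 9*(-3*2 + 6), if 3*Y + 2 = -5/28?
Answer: -61/84 ≈ -0.72619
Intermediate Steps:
Y = -61/84 (Y = -⅔ + (-5/28)/3 = -⅔ + (-5*1/28)/3 = -⅔ + (⅓)*(-5/28) = -⅔ - 5/84 = -61/84 ≈ -0.72619)
Y + 9*(-3*2 + 6) = -61/84 + 9*(-3*2 + 6) = -61/84 + 9*(-6 + 6) = -61/84 + 9*0 = -61/84 + 0 = -61/84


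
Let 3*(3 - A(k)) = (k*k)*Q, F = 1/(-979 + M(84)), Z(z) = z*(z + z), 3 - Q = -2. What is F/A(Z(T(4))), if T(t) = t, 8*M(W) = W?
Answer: 6/9900007 ≈ 6.0606e-7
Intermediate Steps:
M(W) = W/8
Q = 5 (Q = 3 - 1*(-2) = 3 + 2 = 5)
Z(z) = 2*z² (Z(z) = z*(2*z) = 2*z²)
F = -2/1937 (F = 1/(-979 + (⅛)*84) = 1/(-979 + 21/2) = 1/(-1937/2) = -2/1937 ≈ -0.0010325)
A(k) = 3 - 5*k²/3 (A(k) = 3 - k*k*5/3 = 3 - k²*5/3 = 3 - 5*k²/3)
F/A(Z(T(4))) = -2/(1937*(3 - 5*(2*4²)²/3)) = -2/(1937*(3 - 5*(2*16)²/3)) = -2/(1937*(3 - 5/3*32²)) = -2/(1937*(3 - 5/3*1024)) = -2/(1937*(3 - 5120/3)) = -2/(1937*(-5111/3)) = -2/1937*(-3/5111) = 6/9900007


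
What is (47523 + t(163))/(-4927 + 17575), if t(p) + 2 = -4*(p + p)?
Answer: 46217/12648 ≈ 3.6541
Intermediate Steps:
t(p) = -2 - 8*p (t(p) = -2 - 4*(p + p) = -2 - 8*p)
(47523 + t(163))/(-4927 + 17575) = (47523 + (-2 - 8*163))/(-4927 + 17575) = (47523 + (-2 - 1304))/12648 = (47523 - 1306)*(1/12648) = 46217*(1/12648) = 46217/12648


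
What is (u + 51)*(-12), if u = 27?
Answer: -936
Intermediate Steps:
(u + 51)*(-12) = (27 + 51)*(-12) = 78*(-12) = -936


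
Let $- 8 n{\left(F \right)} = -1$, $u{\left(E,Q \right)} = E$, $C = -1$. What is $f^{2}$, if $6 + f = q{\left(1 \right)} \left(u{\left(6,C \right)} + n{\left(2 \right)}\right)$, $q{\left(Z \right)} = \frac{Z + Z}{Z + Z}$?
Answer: $\frac{1}{64} \approx 0.015625$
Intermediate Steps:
$n{\left(F \right)} = \frac{1}{8}$ ($n{\left(F \right)} = \left(- \frac{1}{8}\right) \left(-1\right) = \frac{1}{8}$)
$q{\left(Z \right)} = 1$ ($q{\left(Z \right)} = \frac{2 Z}{2 Z} = 2 Z \frac{1}{2 Z} = 1$)
$f = \frac{1}{8}$ ($f = -6 + 1 \left(6 + \frac{1}{8}\right) = -6 + 1 \cdot \frac{49}{8} = -6 + \frac{49}{8} = \frac{1}{8} \approx 0.125$)
$f^{2} = \left(\frac{1}{8}\right)^{2} = \frac{1}{64}$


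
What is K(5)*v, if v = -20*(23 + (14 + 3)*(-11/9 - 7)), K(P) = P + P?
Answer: 210200/9 ≈ 23356.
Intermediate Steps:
K(P) = 2*P
v = 21020/9 (v = -20*(23 + 17*(-11*1/9 - 7)) = -20*(23 + 17*(-11/9 - 7)) = -20*(23 + 17*(-74/9)) = -20*(23 - 1258/9) = -20*(-1051/9) = 21020/9 ≈ 2335.6)
K(5)*v = (2*5)*(21020/9) = 10*(21020/9) = 210200/9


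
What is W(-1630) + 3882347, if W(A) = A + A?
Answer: 3879087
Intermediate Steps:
W(A) = 2*A
W(-1630) + 3882347 = 2*(-1630) + 3882347 = -3260 + 3882347 = 3879087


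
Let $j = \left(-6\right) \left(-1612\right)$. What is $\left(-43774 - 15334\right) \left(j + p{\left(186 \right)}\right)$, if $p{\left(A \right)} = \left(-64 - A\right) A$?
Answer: $2176829424$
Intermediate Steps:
$j = 9672$
$p{\left(A \right)} = A \left(-64 - A\right)$
$\left(-43774 - 15334\right) \left(j + p{\left(186 \right)}\right) = \left(-43774 - 15334\right) \left(9672 - 186 \left(64 + 186\right)\right) = - 59108 \left(9672 - 186 \cdot 250\right) = - 59108 \left(9672 - 46500\right) = \left(-59108\right) \left(-36828\right) = 2176829424$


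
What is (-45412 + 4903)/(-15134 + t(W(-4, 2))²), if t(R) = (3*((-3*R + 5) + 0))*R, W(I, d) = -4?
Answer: -40509/26482 ≈ -1.5297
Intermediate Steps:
t(R) = R*(15 - 9*R) (t(R) = (3*((5 - 3*R) + 0))*R = (3*(5 - 3*R))*R = (15 - 9*R)*R = R*(15 - 9*R))
(-45412 + 4903)/(-15134 + t(W(-4, 2))²) = (-45412 + 4903)/(-15134 + (3*(-4)*(5 - 3*(-4)))²) = -40509/(-15134 + (3*(-4)*(5 + 12))²) = -40509/(-15134 + (3*(-4)*17)²) = -40509/(-15134 + (-204)²) = -40509/(-15134 + 41616) = -40509/26482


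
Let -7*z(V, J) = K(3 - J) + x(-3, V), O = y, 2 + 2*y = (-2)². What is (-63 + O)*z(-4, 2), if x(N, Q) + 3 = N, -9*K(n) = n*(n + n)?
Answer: -496/9 ≈ -55.111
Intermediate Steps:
y = 1 (y = -1 + (½)*(-2)² = -1 + (½)*4 = -1 + 2 = 1)
K(n) = -2*n²/9 (K(n) = -n*(n + n)/9 = -n*2*n/9 = -2*n²/9)
x(N, Q) = -3 + N
O = 1
z(V, J) = 6/7 + 2*(3 - J)²/63 (z(V, J) = -(-2*(3 - J)²/9 + (-3 - 3))/7 = -(-2*(3 - J)²/9 - 6)/7 = -(-6 - 2*(3 - J)²/9)/7 = 6/7 + 2*(3 - J)²/63)
(-63 + O)*z(-4, 2) = (-63 + 1)*(6/7 + 2*(-3 + 2)²/63) = -62*(6/7 + (2/63)*(-1)²) = -62*(6/7 + (2/63)*1) = -62*(6/7 + 2/63) = -62*8/9 = -496/9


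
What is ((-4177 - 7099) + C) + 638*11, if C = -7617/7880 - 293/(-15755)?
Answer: -105749168439/24829880 ≈ -4258.9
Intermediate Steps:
C = -23539399/24829880 (C = -7617*1/7880 - 293*(-1/15755) = -7617/7880 + 293/15755 = -23539399/24829880 ≈ -0.94803)
((-4177 - 7099) + C) + 638*11 = ((-4177 - 7099) - 23539399/24829880) + 638*11 = (-11276 - 23539399/24829880) + 7018 = -280005266279/24829880 + 7018 = -105749168439/24829880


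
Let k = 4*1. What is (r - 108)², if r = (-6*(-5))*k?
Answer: 144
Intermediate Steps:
k = 4
r = 120 (r = -6*(-5)*4 = 30*4 = 120)
(r - 108)² = (120 - 108)² = 12² = 144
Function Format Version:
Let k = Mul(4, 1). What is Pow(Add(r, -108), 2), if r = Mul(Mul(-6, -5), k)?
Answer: 144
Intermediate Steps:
k = 4
r = 120 (r = Mul(Mul(-6, -5), 4) = Mul(30, 4) = 120)
Pow(Add(r, -108), 2) = Pow(Add(120, -108), 2) = Pow(12, 2) = 144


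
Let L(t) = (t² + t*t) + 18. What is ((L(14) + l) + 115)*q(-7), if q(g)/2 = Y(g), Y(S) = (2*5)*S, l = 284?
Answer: -113260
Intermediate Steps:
L(t) = 18 + 2*t² (L(t) = (t² + t²) + 18 = 2*t² + 18 = 18 + 2*t²)
Y(S) = 10*S
q(g) = 20*g (q(g) = 2*(10*g) = 20*g)
((L(14) + l) + 115)*q(-7) = (((18 + 2*14²) + 284) + 115)*(20*(-7)) = (((18 + 2*196) + 284) + 115)*(-140) = (((18 + 392) + 284) + 115)*(-140) = ((410 + 284) + 115)*(-140) = (694 + 115)*(-140) = 809*(-140) = -113260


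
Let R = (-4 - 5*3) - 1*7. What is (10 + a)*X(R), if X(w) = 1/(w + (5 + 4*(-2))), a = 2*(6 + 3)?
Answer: -28/29 ≈ -0.96552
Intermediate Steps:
a = 18 (a = 2*9 = 18)
R = -26 (R = (-4 - 15) - 7 = -19 - 7 = -26)
X(w) = 1/(-3 + w) (X(w) = 1/(w + (5 - 8)) = 1/(w - 3) = 1/(-3 + w))
(10 + a)*X(R) = (10 + 18)/(-3 - 26) = 28/(-29) = 28*(-1/29) = -28/29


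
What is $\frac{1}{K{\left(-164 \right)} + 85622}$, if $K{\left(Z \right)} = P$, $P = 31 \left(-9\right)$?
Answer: $\frac{1}{85343} \approx 1.1717 \cdot 10^{-5}$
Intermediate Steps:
$P = -279$
$K{\left(Z \right)} = -279$
$\frac{1}{K{\left(-164 \right)} + 85622} = \frac{1}{-279 + 85622} = \frac{1}{85343}$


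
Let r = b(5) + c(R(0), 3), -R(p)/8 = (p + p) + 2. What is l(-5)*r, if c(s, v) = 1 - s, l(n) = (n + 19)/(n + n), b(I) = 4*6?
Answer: -287/5 ≈ -57.400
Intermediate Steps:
b(I) = 24
R(p) = -16 - 16*p (R(p) = -8*((p + p) + 2) = -8*(2*p + 2) = -8*(2 + 2*p) = -16 - 16*p)
l(n) = (19 + n)/(2*n) (l(n) = (19 + n)/((2*n)) = (19 + n)*(1/(2*n)) = (19 + n)/(2*n))
r = 41 (r = 24 + (1 - (-16 - 16*0)) = 24 + (1 - (-16 + 0)) = 24 + (1 - 1*(-16)) = 24 + (1 + 16) = 24 + 17 = 41)
l(-5)*r = ((1/2)*(19 - 5)/(-5))*41 = ((1/2)*(-1/5)*14)*41 = -7/5*41 = -287/5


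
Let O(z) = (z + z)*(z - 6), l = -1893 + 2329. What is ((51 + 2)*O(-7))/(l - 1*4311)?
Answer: -9646/3875 ≈ -2.4893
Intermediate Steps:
l = 436
O(z) = 2*z*(-6 + z) (O(z) = (2*z)*(-6 + z) = 2*z*(-6 + z))
((51 + 2)*O(-7))/(l - 1*4311) = ((51 + 2)*(2*(-7)*(-6 - 7)))/(436 - 1*4311) = (53*(2*(-7)*(-13)))/(436 - 4311) = (53*182)/(-3875) = 9646*(-1/3875) = -9646/3875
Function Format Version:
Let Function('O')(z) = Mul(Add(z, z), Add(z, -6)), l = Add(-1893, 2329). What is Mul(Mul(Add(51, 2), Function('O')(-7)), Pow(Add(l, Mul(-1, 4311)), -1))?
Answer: Rational(-9646, 3875) ≈ -2.4893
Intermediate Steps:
l = 436
Function('O')(z) = Mul(2, z, Add(-6, z)) (Function('O')(z) = Mul(Mul(2, z), Add(-6, z)) = Mul(2, z, Add(-6, z)))
Mul(Mul(Add(51, 2), Function('O')(-7)), Pow(Add(l, Mul(-1, 4311)), -1)) = Mul(Mul(Add(51, 2), Mul(2, -7, Add(-6, -7))), Pow(Add(436, Mul(-1, 4311)), -1)) = Mul(Mul(53, Mul(2, -7, -13)), Pow(Add(436, -4311), -1)) = Mul(Mul(53, 182), Pow(-3875, -1)) = Mul(9646, Rational(-1, 3875)) = Rational(-9646, 3875)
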